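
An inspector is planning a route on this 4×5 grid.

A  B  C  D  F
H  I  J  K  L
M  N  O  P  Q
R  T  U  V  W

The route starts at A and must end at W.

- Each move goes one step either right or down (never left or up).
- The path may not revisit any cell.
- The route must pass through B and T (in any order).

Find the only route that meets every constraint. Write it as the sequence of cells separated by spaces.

Moves only go right or down, so the column and row indices never decrease.
Route from A: right to B, 3× down (reaching T), 3× right (reaching W) — 7 moves in all.
Check: all required cells visited.

A B I N T U V W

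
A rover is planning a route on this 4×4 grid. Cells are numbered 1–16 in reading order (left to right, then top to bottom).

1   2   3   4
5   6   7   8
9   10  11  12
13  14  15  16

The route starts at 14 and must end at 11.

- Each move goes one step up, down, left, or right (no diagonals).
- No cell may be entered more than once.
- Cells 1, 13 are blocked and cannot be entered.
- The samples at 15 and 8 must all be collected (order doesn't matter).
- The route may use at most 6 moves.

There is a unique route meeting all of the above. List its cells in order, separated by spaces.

14 15 16 12 8 7 11

The 6-move cap with required stops at 15, 8 leaves no slack for detours.
Route from 14: right 2 to 16, up 2 to 8, left 1 to 7, down 1 to 11 — 6 moves in all.
Check: all required cells visited; 6 ≤ 6 moves.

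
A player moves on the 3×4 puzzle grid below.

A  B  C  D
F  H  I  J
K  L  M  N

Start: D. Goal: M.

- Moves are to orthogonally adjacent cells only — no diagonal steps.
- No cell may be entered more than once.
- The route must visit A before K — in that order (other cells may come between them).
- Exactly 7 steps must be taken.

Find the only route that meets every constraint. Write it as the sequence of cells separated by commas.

The waypoints must appear in the order A, K, with no cell reused.
Route from D: left 3 to A, down 2 to K, right 2 to M — 7 moves in all.
Check: order respected (A at step 3, K at step 5); 7 moves as required.

D, C, B, A, F, K, L, M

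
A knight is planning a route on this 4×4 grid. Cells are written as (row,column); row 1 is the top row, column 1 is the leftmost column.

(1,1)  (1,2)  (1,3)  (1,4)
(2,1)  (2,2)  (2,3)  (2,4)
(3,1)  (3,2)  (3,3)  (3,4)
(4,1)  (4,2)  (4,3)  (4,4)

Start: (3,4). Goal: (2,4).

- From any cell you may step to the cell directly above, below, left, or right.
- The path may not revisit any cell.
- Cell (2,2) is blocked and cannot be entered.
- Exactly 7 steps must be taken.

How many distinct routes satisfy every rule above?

2

Need simple routes of exactly 7 moves from (3,4) to (2,4) (Manhattan distance 1, so 3 moves are spent on a detour and 3 undoing it).
Enumerating: (3,4) (4,4) (4,3) (3,3) (2,3) (1,3) (1,4) (2,4) | (3,4) (4,4) (4,3) (4,2) (3,2) (3,3) (2,3) (2,4).
That gives 2 routes.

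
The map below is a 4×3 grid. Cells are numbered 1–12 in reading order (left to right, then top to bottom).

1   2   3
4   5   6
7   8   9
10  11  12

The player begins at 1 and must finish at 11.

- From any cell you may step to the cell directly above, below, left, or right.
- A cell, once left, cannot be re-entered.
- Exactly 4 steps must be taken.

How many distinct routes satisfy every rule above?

4

Need simple routes of exactly 4 moves from 1 to 11 (Manhattan distance 4, so 0 moves are spent on a detour and 0 undoing it).
Enumerating: 1 4 7 10 11 | 1 4 7 8 11 | 1 4 5 8 11 | 1 2 5 8 11.
That gives 4 routes.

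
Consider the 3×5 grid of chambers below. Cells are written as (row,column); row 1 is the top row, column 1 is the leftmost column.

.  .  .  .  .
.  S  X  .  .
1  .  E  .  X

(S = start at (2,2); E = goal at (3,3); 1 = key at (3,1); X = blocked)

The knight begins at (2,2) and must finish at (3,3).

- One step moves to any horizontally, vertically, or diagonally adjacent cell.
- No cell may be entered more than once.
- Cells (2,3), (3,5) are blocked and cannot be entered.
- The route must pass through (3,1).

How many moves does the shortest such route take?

3

Any route passes through (3,1) somewhere between (2,2) and (3,3). Summing Chebyshev distances along the two legs ((2,2) → (3,1) → (3,3)) gives a lower bound of 1 + 2 = 3 moves.
A route of 3 moves achieves this: (2,2) → (3,1) → (3,2) → (3,3).
Since 3 matches the lower bound, it is optimal.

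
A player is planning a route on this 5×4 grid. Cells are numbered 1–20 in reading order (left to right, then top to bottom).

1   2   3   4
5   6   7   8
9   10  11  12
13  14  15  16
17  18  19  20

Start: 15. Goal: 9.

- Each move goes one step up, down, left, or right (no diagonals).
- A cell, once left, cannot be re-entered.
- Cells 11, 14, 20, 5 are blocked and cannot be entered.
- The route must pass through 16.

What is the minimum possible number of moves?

7

Any route passes through 16 somewhere between 15 and 9. Summing Manhattan distances along the two legs (15 → 16 → 9) gives a lower bound of 1 + 4 = 5 moves.
That bound ignores the blocked cells. Measuring each leg by the fewest moves that actually steer around them (15→16: 1; 16→9: 6) raises the lower bound to 7.
A route of 7 moves exists: 15 → 16 → 12 → 8 → 7 → 6 → 10 → 9.
Since 7 matches that lower bound, it is optimal.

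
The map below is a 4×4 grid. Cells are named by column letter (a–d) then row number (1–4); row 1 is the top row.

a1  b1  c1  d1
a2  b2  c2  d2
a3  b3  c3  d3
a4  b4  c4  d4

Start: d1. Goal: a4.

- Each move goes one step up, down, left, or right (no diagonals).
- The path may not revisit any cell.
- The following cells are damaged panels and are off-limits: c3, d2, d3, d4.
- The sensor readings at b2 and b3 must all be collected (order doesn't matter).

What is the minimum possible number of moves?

6

Any route passes through b2 and b3 in some order between d1 and a4. Summing Manhattan distances along each leg and taking the cheapest ordering (d1 → b2 → b3 → a4) gives a lower bound of 3 + 1 + 2 = 6 moves.
A route of 6 moves achieves this: d1 → c1 → c2 → b2 → b3 → b4 → a4.
Since 6 matches the lower bound, it is optimal.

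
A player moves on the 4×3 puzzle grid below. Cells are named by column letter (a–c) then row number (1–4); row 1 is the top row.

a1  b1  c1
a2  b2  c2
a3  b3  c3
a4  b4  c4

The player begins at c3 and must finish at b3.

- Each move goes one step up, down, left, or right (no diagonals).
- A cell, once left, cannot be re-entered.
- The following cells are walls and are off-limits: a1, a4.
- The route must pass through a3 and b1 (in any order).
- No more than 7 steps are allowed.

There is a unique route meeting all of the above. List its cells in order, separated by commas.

c3, c2, c1, b1, b2, a2, a3, b3

The 7-move cap with required stops at a3, b1 leaves no slack for detours.
Route from c3: 2× up (reaching c1), left to b1, down to b2, left to a2, down to a3, right to b3 — 7 moves in all.
Check: all required cells visited; 7 ≤ 7 moves.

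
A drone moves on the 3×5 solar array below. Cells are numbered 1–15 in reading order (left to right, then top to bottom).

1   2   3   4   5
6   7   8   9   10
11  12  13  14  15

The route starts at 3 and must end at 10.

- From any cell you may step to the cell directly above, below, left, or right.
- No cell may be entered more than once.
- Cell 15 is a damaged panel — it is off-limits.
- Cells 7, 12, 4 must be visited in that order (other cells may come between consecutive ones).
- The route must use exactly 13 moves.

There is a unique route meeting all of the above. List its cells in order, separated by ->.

3 -> 8 -> 7 -> 2 -> 1 -> 6 -> 11 -> 12 -> 13 -> 14 -> 9 -> 4 -> 5 -> 10

The waypoints must appear in the order 7, 12, 4, with no cell reused.
Route from 3: down 1 to 8, left 1 to 7, up 1 to 2, left 1 to 1, down 2 to 11, right 3 to 14, up 2 to 4, right 1 to 5, down 1 to 10 — 13 moves in all.
Check: order respected (7 at step 2, 12 at step 7, 4 at step 11); 13 moves as required.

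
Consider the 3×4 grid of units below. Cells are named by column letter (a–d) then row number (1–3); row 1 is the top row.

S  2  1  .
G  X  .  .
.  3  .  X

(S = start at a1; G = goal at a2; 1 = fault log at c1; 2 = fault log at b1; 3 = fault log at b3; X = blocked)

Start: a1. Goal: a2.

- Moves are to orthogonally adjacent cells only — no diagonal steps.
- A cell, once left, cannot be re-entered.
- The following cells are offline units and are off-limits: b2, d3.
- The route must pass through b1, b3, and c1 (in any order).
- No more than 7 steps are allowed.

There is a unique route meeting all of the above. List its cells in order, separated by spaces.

The budget equals the shortest possible length, so every move has to be on a shortest route through the required cells.
Route from a1: 2× right (reaching c1), 2× down (reaching c3), 2× left (reaching a3), up to a2 — 7 moves in all.
Check: all required cells visited; 7 ≤ 7 moves.

a1 b1 c1 c2 c3 b3 a3 a2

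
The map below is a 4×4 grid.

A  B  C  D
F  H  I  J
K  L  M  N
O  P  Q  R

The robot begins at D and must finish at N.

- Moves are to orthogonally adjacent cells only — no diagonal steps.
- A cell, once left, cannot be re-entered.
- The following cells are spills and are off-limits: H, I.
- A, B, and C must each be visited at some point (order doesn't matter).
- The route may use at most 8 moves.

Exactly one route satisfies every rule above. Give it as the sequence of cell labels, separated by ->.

D -> C -> B -> A -> F -> K -> L -> M -> N

The budget equals the shortest possible length, so every move has to be on a shortest route through the required cells.
Route from D: 3× left (reaching A), 2× down (reaching K), 3× right (reaching N) — 8 moves in all.
Check: all required cells visited; 8 ≤ 8 moves.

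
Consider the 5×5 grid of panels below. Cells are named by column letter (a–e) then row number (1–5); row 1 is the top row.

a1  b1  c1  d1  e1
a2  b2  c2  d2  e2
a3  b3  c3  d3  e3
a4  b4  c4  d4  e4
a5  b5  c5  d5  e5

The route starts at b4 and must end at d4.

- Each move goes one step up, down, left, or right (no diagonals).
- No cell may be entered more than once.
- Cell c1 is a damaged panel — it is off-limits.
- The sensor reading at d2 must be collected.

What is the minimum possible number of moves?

6

Any route passes through d2 somewhere between b4 and d4. Summing Manhattan distances along the two legs (b4 → d2 → d4) gives a lower bound of 4 + 2 = 6 moves.
A route of 6 moves achieves this: b4 → b3 → b2 → c2 → d2 → d3 → d4.
Since 6 matches the lower bound, it is optimal.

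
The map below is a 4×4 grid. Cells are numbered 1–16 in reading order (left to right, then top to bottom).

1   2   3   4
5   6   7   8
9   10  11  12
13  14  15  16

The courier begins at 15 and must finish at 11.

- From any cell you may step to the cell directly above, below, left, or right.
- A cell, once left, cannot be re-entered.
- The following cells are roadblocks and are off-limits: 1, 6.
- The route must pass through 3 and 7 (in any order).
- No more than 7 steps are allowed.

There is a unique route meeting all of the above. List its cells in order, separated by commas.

15, 16, 12, 8, 4, 3, 7, 11

The budget equals the shortest possible length, so every move has to be on a shortest route through the required cells.
Route from 15: right to 16, 3× up (reaching 4), left to 3, 2× down (reaching 11) — 7 moves in all.
Check: all required cells visited; 7 ≤ 7 moves.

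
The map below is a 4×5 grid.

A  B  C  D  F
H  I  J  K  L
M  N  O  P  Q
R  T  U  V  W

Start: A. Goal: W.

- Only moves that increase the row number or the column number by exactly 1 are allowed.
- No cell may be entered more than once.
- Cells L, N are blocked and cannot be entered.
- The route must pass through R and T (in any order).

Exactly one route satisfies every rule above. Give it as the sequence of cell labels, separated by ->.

A -> H -> M -> R -> T -> U -> V -> W

Moves only go right or down, so the column and row indices never decrease.
Route from A: 3× down (reaching R), 4× right (reaching W) — 7 moves in all.
Check: all required cells visited.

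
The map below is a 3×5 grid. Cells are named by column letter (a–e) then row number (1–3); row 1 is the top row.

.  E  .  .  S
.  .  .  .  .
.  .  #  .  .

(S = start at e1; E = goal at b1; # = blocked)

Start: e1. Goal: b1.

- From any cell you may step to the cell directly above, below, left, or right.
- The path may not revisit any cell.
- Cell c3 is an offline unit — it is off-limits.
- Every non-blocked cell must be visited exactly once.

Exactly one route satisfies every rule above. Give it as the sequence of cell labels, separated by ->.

e1 -> e2 -> e3 -> d3 -> d2 -> d1 -> c1 -> c2 -> b2 -> b3 -> a3 -> a2 -> a1 -> b1

Need to visit all 14 open cells exactly once, starting at e1 and ending at b1.
Cell a1 has only two open neighbours (a2 and b1), so the path must pass straight through it: one of those is the cell it's entered from and the other is where it exits.
Route from e1: down 2 to e3, left 1 to d3, up 2 to d1, left 1 to c1, down 1 to c2, left 1 to b2, down 1 to b3, left 1 to a3, up 2 to a1, right 1 to b1 — 13 moves in all.
Check: all 14 open cells covered.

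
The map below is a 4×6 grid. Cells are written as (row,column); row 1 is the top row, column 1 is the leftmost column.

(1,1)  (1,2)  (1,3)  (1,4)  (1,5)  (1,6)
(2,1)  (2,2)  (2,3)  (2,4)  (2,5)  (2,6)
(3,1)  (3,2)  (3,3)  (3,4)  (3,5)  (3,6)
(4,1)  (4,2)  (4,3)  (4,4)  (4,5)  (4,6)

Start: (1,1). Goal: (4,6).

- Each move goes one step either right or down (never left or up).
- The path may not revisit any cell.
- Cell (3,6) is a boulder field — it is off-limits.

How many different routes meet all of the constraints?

35

A right/down-only route from (1,1) to (4,6) makes exactly 3 down-moves and 5 right-moves in some order.
With no other constraints that would be C(8,3) = 56 routes.
Subtract routes through each blocked cell (inclusion–exclusion for overlaps): − through (3,6): 21 → 35.
That gives 35 routes.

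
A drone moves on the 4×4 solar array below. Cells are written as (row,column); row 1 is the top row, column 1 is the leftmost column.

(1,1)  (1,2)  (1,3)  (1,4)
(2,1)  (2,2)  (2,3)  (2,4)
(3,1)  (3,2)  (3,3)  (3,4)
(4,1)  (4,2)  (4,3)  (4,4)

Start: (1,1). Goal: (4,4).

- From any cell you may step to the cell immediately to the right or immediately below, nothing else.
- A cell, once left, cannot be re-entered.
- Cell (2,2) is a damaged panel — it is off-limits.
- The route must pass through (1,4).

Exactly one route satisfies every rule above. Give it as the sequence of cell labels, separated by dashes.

Moves only go right or down, so the column and row indices never decrease.
Route from (1,1): 3× right (reaching (1,4)), 3× down (reaching (4,4)) — 6 moves in all.
Check: all required cells visited.

(1,1) - (1,2) - (1,3) - (1,4) - (2,4) - (3,4) - (4,4)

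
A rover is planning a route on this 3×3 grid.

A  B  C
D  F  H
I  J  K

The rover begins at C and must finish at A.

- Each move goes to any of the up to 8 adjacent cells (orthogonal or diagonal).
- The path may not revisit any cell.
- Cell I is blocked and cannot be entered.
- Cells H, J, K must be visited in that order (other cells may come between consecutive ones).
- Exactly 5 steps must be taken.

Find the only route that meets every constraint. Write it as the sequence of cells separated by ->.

C -> H -> J -> K -> F -> A

The waypoints must appear in the order H, J, K, with no cell reused.
Route from C: down to H, down-left to J, right to K, 2× up-left (reaching A) — 5 moves in all.
Check: order respected (H at step 1, J at step 2, K at step 3); 5 moves as required.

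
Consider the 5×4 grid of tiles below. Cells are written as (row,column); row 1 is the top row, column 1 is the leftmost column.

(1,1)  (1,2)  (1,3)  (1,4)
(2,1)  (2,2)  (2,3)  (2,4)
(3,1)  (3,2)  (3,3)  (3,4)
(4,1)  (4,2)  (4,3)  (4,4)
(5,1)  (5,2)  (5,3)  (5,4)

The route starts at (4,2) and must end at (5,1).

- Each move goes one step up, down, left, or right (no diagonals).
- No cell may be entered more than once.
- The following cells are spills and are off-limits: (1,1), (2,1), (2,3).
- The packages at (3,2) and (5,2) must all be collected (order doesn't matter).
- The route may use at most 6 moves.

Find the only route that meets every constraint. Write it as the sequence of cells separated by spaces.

(4,2) (3,2) (3,3) (4,3) (5,3) (5,2) (5,1)

Any route must reach (3,2) and (5,2) and still end at (5,1) within 6 moves, so the order of the required stops is forced.
Route from (4,2): up 1 to (3,2), right 1 to (3,3), down 2 to (5,3), left 2 to (5,1) — 6 moves in all.
Check: all required cells visited; 6 ≤ 6 moves.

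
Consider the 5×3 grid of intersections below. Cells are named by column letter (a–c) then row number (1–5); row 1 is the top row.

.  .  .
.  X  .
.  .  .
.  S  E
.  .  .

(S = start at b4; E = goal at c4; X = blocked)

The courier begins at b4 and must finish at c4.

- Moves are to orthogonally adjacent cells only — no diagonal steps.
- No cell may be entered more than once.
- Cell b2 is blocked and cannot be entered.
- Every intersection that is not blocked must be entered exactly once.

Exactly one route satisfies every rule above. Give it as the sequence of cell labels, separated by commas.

Need to visit all 14 open cells exactly once, starting at b4 and ending at c4.
Route from b4: up to b3, right to c3, 2× up (reaching c1), 2× left (reaching a1), 4× down (reaching a5), 2× right (reaching c5), up to c4 — 13 moves in all.
Check: all 14 open cells covered.

b4, b3, c3, c2, c1, b1, a1, a2, a3, a4, a5, b5, c5, c4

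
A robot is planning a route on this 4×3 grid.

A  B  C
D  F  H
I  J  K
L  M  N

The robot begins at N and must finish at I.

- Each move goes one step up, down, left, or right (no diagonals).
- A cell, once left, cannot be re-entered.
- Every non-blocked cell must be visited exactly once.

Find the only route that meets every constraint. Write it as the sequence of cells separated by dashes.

N - K - H - C - B - A - D - F - J - M - L - I

Need to visit all 12 open cells exactly once, starting at N and ending at I.
Cell C has only two open neighbours (H and B), so the path must pass straight through it: one of those is the cell it's entered from and the other is where it exits.
Route from N: 3× up (reaching C), 2× left (reaching A), down to D, right to F, 2× down (reaching M), left to L, up to I — 11 moves in all.
Check: all 12 open cells covered.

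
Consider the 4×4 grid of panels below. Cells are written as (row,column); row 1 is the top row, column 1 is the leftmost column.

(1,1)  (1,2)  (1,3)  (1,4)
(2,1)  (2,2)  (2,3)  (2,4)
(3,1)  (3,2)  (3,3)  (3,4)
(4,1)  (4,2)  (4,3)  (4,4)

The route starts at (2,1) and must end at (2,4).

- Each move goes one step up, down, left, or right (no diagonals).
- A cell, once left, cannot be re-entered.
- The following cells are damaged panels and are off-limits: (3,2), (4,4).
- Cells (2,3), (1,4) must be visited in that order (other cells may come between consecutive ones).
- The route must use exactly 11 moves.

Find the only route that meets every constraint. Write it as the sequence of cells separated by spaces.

The waypoints must appear in the order (2,3), (1,4), with no cell reused.
Route from (2,1): 2× down (reaching (4,1)), 2× right (reaching (4,3)), 2× up (reaching (2,3)), left to (2,2), up to (1,2), 2× right (reaching (1,4)), down to (2,4) — 11 moves in all.
Check: order respected ((2,3) at step 6, (1,4) at step 10); 11 moves as required.

(2,1) (3,1) (4,1) (4,2) (4,3) (3,3) (2,3) (2,2) (1,2) (1,3) (1,4) (2,4)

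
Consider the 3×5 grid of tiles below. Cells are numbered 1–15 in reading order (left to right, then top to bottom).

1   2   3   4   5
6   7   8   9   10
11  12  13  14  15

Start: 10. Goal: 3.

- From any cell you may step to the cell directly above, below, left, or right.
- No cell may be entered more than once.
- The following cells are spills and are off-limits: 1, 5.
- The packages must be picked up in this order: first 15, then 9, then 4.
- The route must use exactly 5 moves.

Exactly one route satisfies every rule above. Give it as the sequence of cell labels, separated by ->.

10 -> 15 -> 14 -> 9 -> 4 -> 3

The waypoints must appear in the order 15, 9, 4, with no cell reused.
Route from 10: down to 15, left to 14, 2× up (reaching 4), left to 3 — 5 moves in all.
Check: order respected (15 at step 1, 9 at step 3, 4 at step 4); 5 moves as required.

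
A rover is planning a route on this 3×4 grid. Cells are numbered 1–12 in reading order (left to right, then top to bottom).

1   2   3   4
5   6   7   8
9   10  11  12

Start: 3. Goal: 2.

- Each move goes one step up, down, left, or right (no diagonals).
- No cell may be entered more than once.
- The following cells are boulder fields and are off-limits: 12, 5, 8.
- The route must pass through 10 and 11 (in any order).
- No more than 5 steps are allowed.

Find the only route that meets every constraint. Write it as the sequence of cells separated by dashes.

Any route must reach 10 and 11 and still end at 2 within 5 moves, so the order of the required stops is forced.
Route from 3: down 2 to 11, left 1 to 10, up 2 to 2 — 5 moves in all.
Check: all required cells visited; 5 ≤ 5 moves.

3 - 7 - 11 - 10 - 6 - 2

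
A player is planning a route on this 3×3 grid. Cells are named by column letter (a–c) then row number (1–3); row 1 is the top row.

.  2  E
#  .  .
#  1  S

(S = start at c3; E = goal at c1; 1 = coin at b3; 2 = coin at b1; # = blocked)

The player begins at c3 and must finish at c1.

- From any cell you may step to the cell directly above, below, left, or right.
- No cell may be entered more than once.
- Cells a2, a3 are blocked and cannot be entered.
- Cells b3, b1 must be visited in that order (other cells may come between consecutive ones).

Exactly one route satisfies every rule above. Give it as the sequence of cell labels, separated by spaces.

The waypoints must appear in the order b3, b1, with no cell reused.
Route from c3: left to b3, 2× up (reaching b1), right to c1 — 4 moves in all.
Check: order respected (1 at step 1, 2 at step 3).

c3 b3 b2 b1 c1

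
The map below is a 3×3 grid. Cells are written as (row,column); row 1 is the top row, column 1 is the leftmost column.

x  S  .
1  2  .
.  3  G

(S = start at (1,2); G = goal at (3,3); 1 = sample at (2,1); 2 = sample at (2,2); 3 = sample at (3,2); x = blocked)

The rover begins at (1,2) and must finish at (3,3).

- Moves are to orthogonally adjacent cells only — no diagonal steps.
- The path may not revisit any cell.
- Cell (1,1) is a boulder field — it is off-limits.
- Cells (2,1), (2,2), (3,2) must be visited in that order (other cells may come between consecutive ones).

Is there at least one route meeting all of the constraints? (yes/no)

no

Ignoring the required order, 2 revisit-free routes from (1,2) to (3,3) pass through all of (2,1), (2,2), and (3,2); the waypoint orders that occur are (2,2) → (2,1) → (3,2) (2) — never (2,1) → (2,2) → (3,2).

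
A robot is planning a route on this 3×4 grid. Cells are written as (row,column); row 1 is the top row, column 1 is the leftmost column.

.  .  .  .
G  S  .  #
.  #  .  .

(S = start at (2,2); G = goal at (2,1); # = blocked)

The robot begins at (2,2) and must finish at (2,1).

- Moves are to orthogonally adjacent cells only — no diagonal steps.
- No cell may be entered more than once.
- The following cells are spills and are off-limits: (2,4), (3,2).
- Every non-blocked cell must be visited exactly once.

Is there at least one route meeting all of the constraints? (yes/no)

no

Cell (1,4) has only one open neighbour but is neither the start nor the goal, so a Hamiltonian route would have to both enter and leave it through the same neighbour — impossible without revisiting.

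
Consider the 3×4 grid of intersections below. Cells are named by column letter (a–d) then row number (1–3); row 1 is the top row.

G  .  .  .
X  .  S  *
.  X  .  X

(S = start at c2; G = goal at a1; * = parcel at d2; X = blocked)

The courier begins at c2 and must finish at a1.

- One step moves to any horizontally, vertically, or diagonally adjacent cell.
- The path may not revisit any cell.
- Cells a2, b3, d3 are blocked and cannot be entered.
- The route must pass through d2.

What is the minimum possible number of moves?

4

Any route passes through d2 somewhere between c2 and a1. Summing Chebyshev distances along the two legs (c2 → d2 → a1) gives a lower bound of 1 + 3 = 4 moves.
A route of 4 moves achieves this: c2 → d2 → c1 → b1 → a1.
Since 4 matches the lower bound, it is optimal.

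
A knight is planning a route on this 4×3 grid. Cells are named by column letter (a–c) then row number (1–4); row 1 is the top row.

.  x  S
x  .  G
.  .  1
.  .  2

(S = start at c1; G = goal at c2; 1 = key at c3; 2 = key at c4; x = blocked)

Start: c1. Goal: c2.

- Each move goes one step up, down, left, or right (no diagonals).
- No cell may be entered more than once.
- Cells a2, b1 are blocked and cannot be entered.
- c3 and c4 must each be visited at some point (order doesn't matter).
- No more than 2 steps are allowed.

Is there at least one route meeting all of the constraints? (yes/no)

no

Every way from c1 to c3 runs through c2 — but c2 is where the route must end, so it would be entered once on the way to c3 and again at the finish.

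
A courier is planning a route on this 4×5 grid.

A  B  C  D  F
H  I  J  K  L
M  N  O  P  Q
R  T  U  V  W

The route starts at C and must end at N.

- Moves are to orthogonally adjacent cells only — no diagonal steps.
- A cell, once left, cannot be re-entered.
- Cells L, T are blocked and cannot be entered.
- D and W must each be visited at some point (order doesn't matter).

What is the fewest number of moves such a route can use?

Any route passes through D and W in some order between C and N. Summing Manhattan distances along each leg and taking the cheapest ordering (C → D → W → N) gives a lower bound of 1 + 4 + 4 = 9 moves.
A route of 9 moves achieves this: C → D → K → P → Q → W → V → U → O → N.
Since 9 matches the lower bound, it is optimal.

9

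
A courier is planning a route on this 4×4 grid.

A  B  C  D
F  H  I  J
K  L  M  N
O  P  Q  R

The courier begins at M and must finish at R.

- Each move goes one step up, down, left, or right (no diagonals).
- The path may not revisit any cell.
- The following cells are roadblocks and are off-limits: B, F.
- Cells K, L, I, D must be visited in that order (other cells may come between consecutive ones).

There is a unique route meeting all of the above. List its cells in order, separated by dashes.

The waypoints must appear in the order K, L, I, D, with no cell reused.
Route from M: down to Q, 2× left (reaching O), up to K, right to L, up to H, right to I, up to C, right to D, 3× down (reaching R) — 12 moves in all.
Check: order respected (K at step 4, L at step 5, I at step 7, D at step 9).

M - Q - P - O - K - L - H - I - C - D - J - N - R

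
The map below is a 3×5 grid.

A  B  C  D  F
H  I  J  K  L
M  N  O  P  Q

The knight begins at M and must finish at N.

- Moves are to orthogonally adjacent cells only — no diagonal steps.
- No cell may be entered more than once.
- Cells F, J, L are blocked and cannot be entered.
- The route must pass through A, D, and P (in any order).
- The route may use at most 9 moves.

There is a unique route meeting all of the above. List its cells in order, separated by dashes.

M - H - A - B - C - D - K - P - O - N

The 9-move cap with required stops at A, D, P leaves no slack for detours.
Route from M: 2× up (reaching A), 3× right (reaching D), 2× down (reaching P), 2× left (reaching N) — 9 moves in all.
Check: all required cells visited; 9 ≤ 9 moves.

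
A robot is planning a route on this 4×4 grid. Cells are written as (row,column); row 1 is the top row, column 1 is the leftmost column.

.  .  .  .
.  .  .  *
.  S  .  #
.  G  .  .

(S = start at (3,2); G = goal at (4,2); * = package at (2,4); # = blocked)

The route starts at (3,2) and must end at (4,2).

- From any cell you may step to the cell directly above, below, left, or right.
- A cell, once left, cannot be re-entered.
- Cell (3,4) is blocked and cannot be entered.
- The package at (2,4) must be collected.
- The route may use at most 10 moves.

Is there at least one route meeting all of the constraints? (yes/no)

yes

One route that works: (3,2) → (2,2) → (1,2) → (1,3) → (1,4) → (2,4) → (2,3) → (3,3) → (4,3) → (4,2).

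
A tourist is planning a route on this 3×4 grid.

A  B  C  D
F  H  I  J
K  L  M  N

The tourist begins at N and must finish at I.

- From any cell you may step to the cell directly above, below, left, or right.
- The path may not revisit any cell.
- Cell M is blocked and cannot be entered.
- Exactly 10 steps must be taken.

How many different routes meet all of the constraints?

1

Need simple routes of exactly 10 moves from N to I (Manhattan distance 2, so 4 moves are spent on a detour and 4 undoing it).
Enumerating: N J D C B A F K L H I.
That gives 1 route.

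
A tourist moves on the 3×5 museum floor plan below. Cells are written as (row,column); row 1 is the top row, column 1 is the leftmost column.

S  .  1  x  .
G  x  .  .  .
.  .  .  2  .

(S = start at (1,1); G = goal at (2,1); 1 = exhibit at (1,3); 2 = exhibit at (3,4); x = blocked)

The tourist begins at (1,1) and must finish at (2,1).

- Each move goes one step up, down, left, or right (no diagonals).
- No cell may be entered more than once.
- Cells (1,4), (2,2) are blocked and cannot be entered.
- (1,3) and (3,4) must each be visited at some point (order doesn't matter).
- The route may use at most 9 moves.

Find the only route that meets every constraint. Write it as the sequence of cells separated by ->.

Any route must reach (1,3) and (3,4) and still end at (2,1) within 9 moves, so the order of the required stops is forced.
Route from (1,1): 2× right (reaching (1,3)), down to (2,3), right to (2,4), down to (3,4), 3× left (reaching (3,1)), up to (2,1) — 9 moves in all.
Check: all required cells visited; 9 ≤ 9 moves.

(1,1) -> (1,2) -> (1,3) -> (2,3) -> (2,4) -> (3,4) -> (3,3) -> (3,2) -> (3,1) -> (2,1)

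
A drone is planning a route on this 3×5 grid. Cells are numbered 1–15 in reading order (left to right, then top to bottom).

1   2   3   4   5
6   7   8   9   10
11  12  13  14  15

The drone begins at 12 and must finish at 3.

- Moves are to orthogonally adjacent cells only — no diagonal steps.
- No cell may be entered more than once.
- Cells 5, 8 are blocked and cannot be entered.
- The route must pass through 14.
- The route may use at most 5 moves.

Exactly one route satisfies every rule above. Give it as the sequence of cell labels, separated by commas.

The budget equals the shortest possible length, so every move has to be on a shortest route through the required cells.
Route from 12: right 2 to 14, up 2 to 4, left 1 to 3 — 5 moves in all.
Check: all required cells visited; 5 ≤ 5 moves.

12, 13, 14, 9, 4, 3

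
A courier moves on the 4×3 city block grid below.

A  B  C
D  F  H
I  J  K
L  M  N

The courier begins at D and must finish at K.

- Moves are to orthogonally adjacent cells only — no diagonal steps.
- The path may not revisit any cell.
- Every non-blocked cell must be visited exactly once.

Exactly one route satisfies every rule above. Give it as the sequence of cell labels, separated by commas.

Need to visit all 12 open cells exactly once, starting at D and ending at K.
Cell N has only two open neighbours (K and M), so the path must pass straight through it: one of those is the cell it's entered from and the other is where it exits.
Route from D: up 1 to A, right 2 to C, down 1 to H, left 1 to F, down 1 to J, left 1 to I, down 1 to L, right 2 to N, up 1 to K — 11 moves in all.
Check: all 12 open cells covered.

D, A, B, C, H, F, J, I, L, M, N, K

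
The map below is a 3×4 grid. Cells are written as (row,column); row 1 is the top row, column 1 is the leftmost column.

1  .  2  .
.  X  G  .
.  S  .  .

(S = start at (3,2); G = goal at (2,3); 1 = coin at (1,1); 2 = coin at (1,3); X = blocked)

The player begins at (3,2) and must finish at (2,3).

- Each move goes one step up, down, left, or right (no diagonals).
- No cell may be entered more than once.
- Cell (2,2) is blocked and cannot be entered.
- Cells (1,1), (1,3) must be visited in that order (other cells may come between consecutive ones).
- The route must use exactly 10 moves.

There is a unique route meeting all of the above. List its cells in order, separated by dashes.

(3,2) - (3,1) - (2,1) - (1,1) - (1,2) - (1,3) - (1,4) - (2,4) - (3,4) - (3,3) - (2,3)

The waypoints must appear in the order (1,1), (1,3), with no cell reused.
Route from (3,2): left to (3,1), 2× up (reaching (1,1)), 3× right (reaching (1,4)), 2× down (reaching (3,4)), left to (3,3), up to (2,3) — 10 moves in all.
Check: order respected (1 at step 3, 2 at step 5); 10 moves as required.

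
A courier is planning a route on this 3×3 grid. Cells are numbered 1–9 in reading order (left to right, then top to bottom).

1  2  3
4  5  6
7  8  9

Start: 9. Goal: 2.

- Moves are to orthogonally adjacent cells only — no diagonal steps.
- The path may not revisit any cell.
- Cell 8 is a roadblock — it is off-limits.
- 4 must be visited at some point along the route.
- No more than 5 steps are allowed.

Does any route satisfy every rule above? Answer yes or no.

yes

One route that works: 9 → 6 → 5 → 4 → 1 → 2.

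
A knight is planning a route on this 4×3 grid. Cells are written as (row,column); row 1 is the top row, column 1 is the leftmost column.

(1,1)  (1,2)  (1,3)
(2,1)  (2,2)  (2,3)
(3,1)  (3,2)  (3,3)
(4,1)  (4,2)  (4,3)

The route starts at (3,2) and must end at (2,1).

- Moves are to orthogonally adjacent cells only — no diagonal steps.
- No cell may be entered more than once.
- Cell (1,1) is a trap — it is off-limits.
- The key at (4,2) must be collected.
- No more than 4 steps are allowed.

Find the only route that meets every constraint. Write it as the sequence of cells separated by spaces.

The budget equals the shortest possible length, so every move has to be on a shortest route through the required cells.
Route from (3,2): down to (4,2), left to (4,1), 2× up (reaching (2,1)) — 4 moves in all.
Check: all required cells visited; 4 ≤ 4 moves.

(3,2) (4,2) (4,1) (3,1) (2,1)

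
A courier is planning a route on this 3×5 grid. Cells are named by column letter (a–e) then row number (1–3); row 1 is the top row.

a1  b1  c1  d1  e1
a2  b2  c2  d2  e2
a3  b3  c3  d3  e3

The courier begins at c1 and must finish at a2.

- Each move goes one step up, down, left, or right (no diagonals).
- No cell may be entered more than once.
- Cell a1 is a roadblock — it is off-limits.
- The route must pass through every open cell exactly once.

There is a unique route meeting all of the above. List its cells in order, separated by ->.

Need to visit all 14 open cells exactly once, starting at c1 and ending at a2.
Cell e1 has only two open neighbours (e2 and d1), so the path must pass straight through it: one of those is the cell it's entered from and the other is where it exits.
Route from c1: left to b1, down to b2, 2× right (reaching d2), up to d1, right to e1, 2× down (reaching e3), 4× left (reaching a3), up to a2 — 13 moves in all.
Check: all 14 open cells covered.

c1 -> b1 -> b2 -> c2 -> d2 -> d1 -> e1 -> e2 -> e3 -> d3 -> c3 -> b3 -> a3 -> a2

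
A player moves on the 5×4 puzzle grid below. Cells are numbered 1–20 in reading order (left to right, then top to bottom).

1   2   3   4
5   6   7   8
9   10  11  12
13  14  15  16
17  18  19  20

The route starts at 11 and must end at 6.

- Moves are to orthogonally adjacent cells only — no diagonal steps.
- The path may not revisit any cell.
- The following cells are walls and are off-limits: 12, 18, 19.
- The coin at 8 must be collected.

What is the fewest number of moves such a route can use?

Any route passes through 8 somewhere between 11 and 6. Summing Manhattan distances along the two legs (11 → 8 → 6) gives a lower bound of 2 + 2 = 4 moves.
The shortest route satisfying every rule uses 6 moves: 11 → 7 → 8 → 4 → 3 → 2 → 6.
The bound of 4 isn't tight here; checking systematically, no route of length 4 through 5 satisfies every constraint, so 6 is the minimum.

6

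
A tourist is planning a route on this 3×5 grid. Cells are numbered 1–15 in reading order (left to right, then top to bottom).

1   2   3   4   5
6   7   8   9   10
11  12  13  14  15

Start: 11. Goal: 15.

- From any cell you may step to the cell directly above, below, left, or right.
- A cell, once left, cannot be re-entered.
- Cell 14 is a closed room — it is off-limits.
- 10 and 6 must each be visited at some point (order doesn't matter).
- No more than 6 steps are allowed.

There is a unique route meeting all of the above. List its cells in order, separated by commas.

11, 6, 7, 8, 9, 10, 15

The 6-move cap with required stops at 10, 6 leaves no slack for detours.
Route from 11: up 1 to 6, right 4 to 10, down 1 to 15 — 6 moves in all.
Check: all required cells visited; 6 ≤ 6 moves.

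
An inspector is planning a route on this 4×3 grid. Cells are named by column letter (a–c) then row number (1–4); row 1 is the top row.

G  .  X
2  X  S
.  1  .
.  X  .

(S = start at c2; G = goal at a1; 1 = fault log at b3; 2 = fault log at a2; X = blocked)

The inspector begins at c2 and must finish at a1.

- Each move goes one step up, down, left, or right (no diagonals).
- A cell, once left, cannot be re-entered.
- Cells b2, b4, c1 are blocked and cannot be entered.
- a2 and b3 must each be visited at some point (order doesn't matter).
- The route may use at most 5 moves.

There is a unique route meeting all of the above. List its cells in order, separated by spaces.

The 5-move cap with required stops at a2, b3 leaves no slack for detours.
Route from c2: down 1 to c3, left 2 to a3, up 2 to a1 — 5 moves in all.
Check: all required cells visited; 5 ≤ 5 moves.

c2 c3 b3 a3 a2 a1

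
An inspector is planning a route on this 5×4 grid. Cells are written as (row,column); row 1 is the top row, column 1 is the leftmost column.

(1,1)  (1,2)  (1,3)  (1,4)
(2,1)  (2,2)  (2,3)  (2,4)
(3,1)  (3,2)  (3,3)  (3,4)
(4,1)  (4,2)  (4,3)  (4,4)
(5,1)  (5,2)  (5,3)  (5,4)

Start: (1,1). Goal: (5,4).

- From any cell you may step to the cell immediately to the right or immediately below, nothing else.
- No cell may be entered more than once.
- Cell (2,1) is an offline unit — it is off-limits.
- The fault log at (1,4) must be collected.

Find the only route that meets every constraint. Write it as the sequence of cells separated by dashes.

(1,1) - (1,2) - (1,3) - (1,4) - (2,4) - (3,4) - (4,4) - (5,4)

Moves only go right or down, so the column and row indices never decrease.
Route from (1,1): right 3 to (1,4), down 4 to (5,4) — 7 moves in all.
Check: all required cells visited.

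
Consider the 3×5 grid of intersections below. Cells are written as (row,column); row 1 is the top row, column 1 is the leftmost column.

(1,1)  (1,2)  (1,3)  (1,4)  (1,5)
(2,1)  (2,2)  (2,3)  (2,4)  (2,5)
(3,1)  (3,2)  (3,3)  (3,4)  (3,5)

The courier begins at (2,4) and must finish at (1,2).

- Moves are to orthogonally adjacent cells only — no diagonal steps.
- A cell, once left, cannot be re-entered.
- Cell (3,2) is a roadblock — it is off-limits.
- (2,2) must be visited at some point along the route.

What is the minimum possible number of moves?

Any route passes through (2,2) somewhere between (2,4) and (1,2). Summing Manhattan distances along the two legs ((2,4) → (2,2) → (1,2)) gives a lower bound of 2 + 1 = 3 moves.
A route of 3 moves achieves this: (2,4) → (2,3) → (2,2) → (1,2).
Since 3 matches the lower bound, it is optimal.

3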